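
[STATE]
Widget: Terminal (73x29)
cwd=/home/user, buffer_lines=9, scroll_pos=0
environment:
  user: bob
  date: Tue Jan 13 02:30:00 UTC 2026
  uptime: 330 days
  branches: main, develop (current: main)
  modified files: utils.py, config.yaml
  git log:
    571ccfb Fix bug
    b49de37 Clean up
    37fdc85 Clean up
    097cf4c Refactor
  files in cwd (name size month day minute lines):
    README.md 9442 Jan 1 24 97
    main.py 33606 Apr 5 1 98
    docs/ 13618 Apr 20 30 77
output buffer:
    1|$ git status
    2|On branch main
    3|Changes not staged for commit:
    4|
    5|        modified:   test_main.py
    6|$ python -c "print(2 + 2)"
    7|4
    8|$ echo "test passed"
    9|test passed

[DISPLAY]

$ git status                                                             
On branch main                                                           
Changes not staged for commit:                                           
                                                                         
        modified:   test_main.py                                         
$ python -c "print(2 + 2)"                                               
4                                                                        
$ echo "test passed"                                                     
test passed                                                              
$ █                                                                      
                                                                         
                                                                         
                                                                         
                                                                         
                                                                         
                                                                         
                                                                         
                                                                         
                                                                         
                                                                         
                                                                         
                                                                         
                                                                         
                                                                         
                                                                         
                                                                         
                                                                         
                                                                         
                                                                         


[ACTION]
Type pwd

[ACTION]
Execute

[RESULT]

$ git status                                                             
On branch main                                                           
Changes not staged for commit:                                           
                                                                         
        modified:   test_main.py                                         
$ python -c "print(2 + 2)"                                               
4                                                                        
$ echo "test passed"                                                     
test passed                                                              
$ pwd                                                                    
/home/user                                                               
$ █                                                                      
                                                                         
                                                                         
                                                                         
                                                                         
                                                                         
                                                                         
                                                                         
                                                                         
                                                                         
                                                                         
                                                                         
                                                                         
                                                                         
                                                                         
                                                                         
                                                                         
                                                                         


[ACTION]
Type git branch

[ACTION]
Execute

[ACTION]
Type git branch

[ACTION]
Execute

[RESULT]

$ git status                                                             
On branch main                                                           
Changes not staged for commit:                                           
                                                                         
        modified:   test_main.py                                         
$ python -c "print(2 + 2)"                                               
4                                                                        
$ echo "test passed"                                                     
test passed                                                              
$ pwd                                                                    
/home/user                                                               
$ git branch                                                             
* main                                                                   
  develop                                                                
$ git branch                                                             
* main                                                                   
  develop                                                                
$ █                                                                      
                                                                         
                                                                         
                                                                         
                                                                         
                                                                         
                                                                         
                                                                         
                                                                         
                                                                         
                                                                         
                                                                         


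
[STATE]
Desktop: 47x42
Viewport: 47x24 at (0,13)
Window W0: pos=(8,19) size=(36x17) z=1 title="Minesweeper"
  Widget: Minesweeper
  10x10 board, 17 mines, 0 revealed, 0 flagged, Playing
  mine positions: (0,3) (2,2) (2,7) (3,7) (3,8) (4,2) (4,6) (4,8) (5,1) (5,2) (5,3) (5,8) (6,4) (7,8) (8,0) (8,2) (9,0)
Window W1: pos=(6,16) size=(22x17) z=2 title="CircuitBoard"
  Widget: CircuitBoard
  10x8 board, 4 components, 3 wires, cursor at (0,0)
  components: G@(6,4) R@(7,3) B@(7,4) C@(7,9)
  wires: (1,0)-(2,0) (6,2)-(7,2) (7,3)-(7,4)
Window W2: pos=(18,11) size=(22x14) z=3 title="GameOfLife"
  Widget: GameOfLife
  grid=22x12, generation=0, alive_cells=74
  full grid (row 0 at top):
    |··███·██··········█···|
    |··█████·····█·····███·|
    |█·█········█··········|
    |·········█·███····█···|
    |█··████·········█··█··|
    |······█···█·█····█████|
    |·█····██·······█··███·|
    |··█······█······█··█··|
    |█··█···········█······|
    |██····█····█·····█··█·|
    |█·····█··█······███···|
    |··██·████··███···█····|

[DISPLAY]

                  ┠────────────────────┨       
                  ┃Gen: 0              ┃       
                  ┃·█████·····█·····███┃       
      ┏━━━━━━━━━━━┃·█········█·········┃       
      ┃ CircuitBoa┃········█·███····█··┃       
      ┠───────────┃··████·········█··█·┃       
      ┃   0 1 2 3 ┃·····█···█·█····████┃━━━┓   
      ┃0  [.]     ┃█····██·······█··███┃   ┃   
      ┃           ┃·█······█······█··█·┃───┨   
      ┃1   ·      ┃··█···········█·····┃   ┃   
      ┃    │      ┃█····█····█·····█··█┃   ┃   
      ┃2   ·      ┗━━━━━━━━━━━━━━━━━━━━┛   ┃   
      ┃                    ┃               ┃   
      ┃3                   ┃               ┃   
      ┃                    ┃               ┃   
      ┃4                   ┃               ┃   
      ┃                    ┃               ┃   
      ┃5                   ┃               ┃   
      ┃                    ┃               ┃   
      ┗━━━━━━━━━━━━━━━━━━━━┛               ┃   
        ┃                                  ┃   
        ┃                                  ┃   
        ┗━━━━━━━━━━━━━━━━━━━━━━━━━━━━━━━━━━┛   
                                               


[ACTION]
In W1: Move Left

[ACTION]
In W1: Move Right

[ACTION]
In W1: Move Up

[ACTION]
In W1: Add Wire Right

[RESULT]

                  ┠────────────────────┨       
                  ┃Gen: 0              ┃       
                  ┃·█████·····█·····███┃       
      ┏━━━━━━━━━━━┃·█········█·········┃       
      ┃ CircuitBoa┃········█·███····█··┃       
      ┠───────────┃··████·········█··█·┃       
      ┃   0 1 2 3 ┃·····█···█·█····████┃━━━┓   
      ┃0      [.]─┃█····██·······█··███┃   ┃   
      ┃           ┃·█······█······█··█·┃───┨   
      ┃1   ·      ┃··█···········█·····┃   ┃   
      ┃    │      ┃█····█····█·····█··█┃   ┃   
      ┃2   ·      ┗━━━━━━━━━━━━━━━━━━━━┛   ┃   
      ┃                    ┃               ┃   
      ┃3                   ┃               ┃   
      ┃                    ┃               ┃   
      ┃4                   ┃               ┃   
      ┃                    ┃               ┃   
      ┃5                   ┃               ┃   
      ┃                    ┃               ┃   
      ┗━━━━━━━━━━━━━━━━━━━━┛               ┃   
        ┃                                  ┃   
        ┃                                  ┃   
        ┗━━━━━━━━━━━━━━━━━━━━━━━━━━━━━━━━━━┛   
                                               


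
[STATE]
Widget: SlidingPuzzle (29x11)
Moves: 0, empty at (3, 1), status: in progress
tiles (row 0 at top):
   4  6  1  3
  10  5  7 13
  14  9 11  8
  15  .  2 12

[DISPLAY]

┌────┬────┬────┬────┐        
│  4 │  6 │  1 │  3 │        
├────┼────┼────┼────┤        
│ 10 │  5 │  7 │ 13 │        
├────┼────┼────┼────┤        
│ 14 │  9 │ 11 │  8 │        
├────┼────┼────┼────┤        
│ 15 │    │  2 │ 12 │        
└────┴────┴────┴────┘        
Moves: 0                     
                             


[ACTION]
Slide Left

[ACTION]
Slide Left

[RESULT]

┌────┬────┬────┬────┐        
│  4 │  6 │  1 │  3 │        
├────┼────┼────┼────┤        
│ 10 │  5 │  7 │ 13 │        
├────┼────┼────┼────┤        
│ 14 │  9 │ 11 │  8 │        
├────┼────┼────┼────┤        
│ 15 │  2 │ 12 │    │        
└────┴────┴────┴────┘        
Moves: 2                     
                             


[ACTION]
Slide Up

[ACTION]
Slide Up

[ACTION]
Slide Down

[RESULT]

┌────┬────┬────┬────┐        
│  4 │  6 │  1 │  3 │        
├────┼────┼────┼────┤        
│ 10 │  5 │  7 │ 13 │        
├────┼────┼────┼────┤        
│ 14 │  9 │ 11 │    │        
├────┼────┼────┼────┤        
│ 15 │  2 │ 12 │  8 │        
└────┴────┴────┴────┘        
Moves: 3                     
                             


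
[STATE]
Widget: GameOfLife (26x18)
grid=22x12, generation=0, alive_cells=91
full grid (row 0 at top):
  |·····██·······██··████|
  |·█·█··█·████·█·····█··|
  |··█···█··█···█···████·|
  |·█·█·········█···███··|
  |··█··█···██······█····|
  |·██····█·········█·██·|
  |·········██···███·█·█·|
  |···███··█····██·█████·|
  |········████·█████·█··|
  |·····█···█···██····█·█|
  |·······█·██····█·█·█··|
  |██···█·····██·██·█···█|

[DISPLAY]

Gen: 0                    
·····██·······██··████    
·█·█··█·████·█·····█··    
··█···█··█···█···████·    
·█·█·········█···███··    
··█··█···██······█····    
·██····█·········█·██·    
·········██···███·█·█·    
···███··█····██·█████·    
········████·█████·█··    
·····█···█···██····█·█    
·······█·██····█·█·█··    
██···█·····██·██·█···█    
                          
                          
                          
                          
                          


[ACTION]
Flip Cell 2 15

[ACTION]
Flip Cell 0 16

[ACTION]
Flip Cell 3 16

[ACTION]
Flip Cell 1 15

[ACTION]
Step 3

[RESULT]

Gen: 3                    
·····██···██·███····█·    
··█·██·█·······█···█·█    
···█··········█····█··    
···██···██████·····█··    
···█··················    
██··█··█··█···█····█··    
·██·█·█·······█····█·█    
···█████··············    
······█···█··██·······    
········█·█···█·······    
········█····█·██·····    
··············███·····    
                          
                          
                          
                          
                          


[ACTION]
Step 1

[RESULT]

Gen: 4                    
····███·······██····█·    
···███·······█·█···█··    
··█··█··███████···██··    
··███····█████········    
··██····█···██········    
██··██··············█·    
███·················█·    
··███··█·····██·······    
····█·█··█···██·······    
·······█··············    
·········█···█··█·····    
··············█·█·····    
                          
                          
                          
                          
                          


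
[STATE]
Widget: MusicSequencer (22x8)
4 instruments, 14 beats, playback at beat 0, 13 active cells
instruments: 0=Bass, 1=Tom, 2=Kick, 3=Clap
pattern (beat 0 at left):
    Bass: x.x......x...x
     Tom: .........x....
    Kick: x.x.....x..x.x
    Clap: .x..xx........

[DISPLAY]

     ▼1234567890123   
 Bass█·█······█···█   
  Tom·········█····   
 Kick█·█·····█··█·█   
 Clap·█··██········   
                      
                      
                      


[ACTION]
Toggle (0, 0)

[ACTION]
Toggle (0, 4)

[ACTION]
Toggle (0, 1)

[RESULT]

     ▼1234567890123   
 Bass·██·█····█···█   
  Tom·········█····   
 Kick█·█·····█··█·█   
 Clap·█··██········   
                      
                      
                      


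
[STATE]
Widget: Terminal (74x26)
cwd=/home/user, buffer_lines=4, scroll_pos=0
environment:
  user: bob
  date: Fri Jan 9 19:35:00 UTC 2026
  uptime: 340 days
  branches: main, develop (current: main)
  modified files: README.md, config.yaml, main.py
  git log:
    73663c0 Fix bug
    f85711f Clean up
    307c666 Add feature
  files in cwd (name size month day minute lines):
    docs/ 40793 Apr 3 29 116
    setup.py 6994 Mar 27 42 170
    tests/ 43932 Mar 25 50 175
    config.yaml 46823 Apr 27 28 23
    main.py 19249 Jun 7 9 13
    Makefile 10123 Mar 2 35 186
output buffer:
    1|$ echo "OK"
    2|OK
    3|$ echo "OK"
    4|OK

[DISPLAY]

$ echo "OK"                                                               
OK                                                                        
$ echo "OK"                                                               
OK                                                                        
$ █                                                                       
                                                                          
                                                                          
                                                                          
                                                                          
                                                                          
                                                                          
                                                                          
                                                                          
                                                                          
                                                                          
                                                                          
                                                                          
                                                                          
                                                                          
                                                                          
                                                                          
                                                                          
                                                                          
                                                                          
                                                                          
                                                                          


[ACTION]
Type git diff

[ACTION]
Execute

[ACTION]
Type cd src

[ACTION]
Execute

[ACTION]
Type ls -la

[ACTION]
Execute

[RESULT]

$ echo "OK"                                                               
OK                                                                        
$ echo "OK"                                                               
OK                                                                        
$ git diff                                                                
diff --git a/main.py b/main.py                                            
--- a/main.py                                                             
+++ b/main.py                                                             
@@ -1,3 +1,4 @@                                                           
+# updated                                                                
 import sys                                                               
$ cd src                                                                  
                                                                          
$ ls -la                                                                  
drwxr-xr-x  1 bob group    40793 Apr  3 10:29 docs/                       
-rw-r--r--  1 bob group     6994 Mar 27 10:42 setup.py                    
drwxr-xr-x  1 bob group    43932 Mar 25 10:50 tests/                      
-rw-r--r--  1 bob group    46823 Apr 27 10:28 config.yaml                 
-rw-r--r--  1 bob group    19249 Jun  7 10:09 main.py                     
-rw-r--r--  1 bob group    10123 Mar  2 10:35 Makefile                    
$ █                                                                       
                                                                          
                                                                          
                                                                          
                                                                          
                                                                          


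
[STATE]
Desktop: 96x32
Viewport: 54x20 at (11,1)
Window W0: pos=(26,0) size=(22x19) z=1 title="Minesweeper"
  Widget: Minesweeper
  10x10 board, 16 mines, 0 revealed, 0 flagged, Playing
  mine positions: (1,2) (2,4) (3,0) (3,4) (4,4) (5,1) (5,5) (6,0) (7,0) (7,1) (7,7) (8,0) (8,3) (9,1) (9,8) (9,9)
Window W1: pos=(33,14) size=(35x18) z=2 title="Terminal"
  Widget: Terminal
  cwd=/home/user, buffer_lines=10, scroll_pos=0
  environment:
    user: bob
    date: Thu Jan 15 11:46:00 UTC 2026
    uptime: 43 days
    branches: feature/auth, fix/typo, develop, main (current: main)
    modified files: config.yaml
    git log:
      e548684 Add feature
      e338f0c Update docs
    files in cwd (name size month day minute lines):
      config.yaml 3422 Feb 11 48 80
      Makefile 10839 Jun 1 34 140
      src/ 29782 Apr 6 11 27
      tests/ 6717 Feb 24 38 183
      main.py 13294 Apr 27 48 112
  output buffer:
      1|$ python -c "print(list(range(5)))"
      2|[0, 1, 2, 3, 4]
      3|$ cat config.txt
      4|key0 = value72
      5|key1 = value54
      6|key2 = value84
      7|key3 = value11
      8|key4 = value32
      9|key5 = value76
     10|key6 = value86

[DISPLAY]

               ┃ Minesweeper        ┃                 
               ┠────────────────────┨                 
               ┃■■■■■■■■■■          ┃                 
               ┃■■■■■■■■■■          ┃                 
               ┃■■■■■■■■■■          ┃                 
               ┃■■■■■■■■■■          ┃                 
               ┃■■■■■■■■■■          ┃                 
               ┃■■■■■■■■■■          ┃                 
               ┃■■■■■■■■■■          ┃                 
               ┃■■■■■■■■■■          ┃                 
               ┃■■■■■■■■■■          ┃                 
               ┃■■■■■■■■■■          ┃                 
               ┃                    ┃                 
               ┃      ┏━━━━━━━━━━━━━━━━━━━━━━━━━━━━━━━
               ┃      ┃ Terminal                      
               ┃      ┠───────────────────────────────
               ┃      ┃$ python -c "print(list(range(5
               ┗━━━━━━┃[0, 1, 2, 3, 4]                
                      ┃$ cat config.txt               
                      ┃key0 = value72                 


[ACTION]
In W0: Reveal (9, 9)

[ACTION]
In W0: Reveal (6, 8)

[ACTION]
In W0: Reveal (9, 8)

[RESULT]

               ┃ Minesweeper        ┃                 
               ┠────────────────────┨                 
               ┃■■■■■■■■■■          ┃                 
               ┃■■✹■■■■■■■          ┃                 
               ┃■■■■✹■■■■■          ┃                 
               ┃✹■■■✹■■■■■          ┃                 
               ┃■■■■✹■■■■■          ┃                 
               ┃■✹■■■✹■■■■          ┃                 
               ┃✹■■■■■■■■■          ┃                 
               ┃✹✹■■■■■✹■■          ┃                 
               ┃✹■■✹■■■■■■          ┃                 
               ┃■✹■■■■■■✹✹          ┃                 
               ┃                    ┃                 
               ┃      ┏━━━━━━━━━━━━━━━━━━━━━━━━━━━━━━━
               ┃      ┃ Terminal                      
               ┃      ┠───────────────────────────────
               ┃      ┃$ python -c "print(list(range(5
               ┗━━━━━━┃[0, 1, 2, 3, 4]                
                      ┃$ cat config.txt               
                      ┃key0 = value72                 


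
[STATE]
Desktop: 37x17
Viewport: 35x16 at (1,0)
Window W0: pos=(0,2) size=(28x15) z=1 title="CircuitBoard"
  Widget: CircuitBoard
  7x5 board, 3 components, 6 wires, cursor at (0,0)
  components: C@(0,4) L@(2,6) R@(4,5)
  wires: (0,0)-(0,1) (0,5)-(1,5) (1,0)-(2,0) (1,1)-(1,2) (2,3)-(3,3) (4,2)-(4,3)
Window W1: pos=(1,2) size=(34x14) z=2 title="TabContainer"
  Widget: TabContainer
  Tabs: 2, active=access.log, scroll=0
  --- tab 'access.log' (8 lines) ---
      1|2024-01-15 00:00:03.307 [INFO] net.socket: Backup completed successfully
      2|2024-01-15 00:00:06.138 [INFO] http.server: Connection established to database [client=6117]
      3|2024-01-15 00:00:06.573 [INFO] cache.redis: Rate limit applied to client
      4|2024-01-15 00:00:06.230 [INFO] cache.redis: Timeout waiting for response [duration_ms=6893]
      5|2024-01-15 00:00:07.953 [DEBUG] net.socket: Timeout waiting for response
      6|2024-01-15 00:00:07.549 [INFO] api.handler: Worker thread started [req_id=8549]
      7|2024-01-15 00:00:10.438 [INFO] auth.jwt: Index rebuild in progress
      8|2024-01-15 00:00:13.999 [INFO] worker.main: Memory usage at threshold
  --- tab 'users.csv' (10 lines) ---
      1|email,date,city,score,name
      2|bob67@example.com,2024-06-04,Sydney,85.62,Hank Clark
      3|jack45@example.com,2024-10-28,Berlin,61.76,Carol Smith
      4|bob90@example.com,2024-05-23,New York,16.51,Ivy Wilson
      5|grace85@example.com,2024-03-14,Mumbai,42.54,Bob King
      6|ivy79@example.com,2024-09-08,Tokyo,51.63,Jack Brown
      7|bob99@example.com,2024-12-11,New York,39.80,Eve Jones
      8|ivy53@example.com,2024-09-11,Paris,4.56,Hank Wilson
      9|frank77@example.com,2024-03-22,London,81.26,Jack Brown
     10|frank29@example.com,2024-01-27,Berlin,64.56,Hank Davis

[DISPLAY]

                                   
                                   
┏━━━━━━━━━━━━━━━━━━━━━━━━━━━━━━━━┓ 
┃ TabContainer                   ┃ 
┠────────────────────────────────┨ 
┃[access.log]│ users.csv         ┃ 
┃────────────────────────────────┃ 
┃2024-01-15 00:00:03.307 [INFO] n┃ 
┃2024-01-15 00:00:06.138 [INFO] h┃ 
┃2024-01-15 00:00:06.573 [INFO] c┃ 
┃2024-01-15 00:00:06.230 [INFO] c┃ 
┃2024-01-15 00:00:07.953 [DEBUG] ┃ 
┃2024-01-15 00:00:07.549 [INFO] a┃ 
┃2024-01-15 00:00:10.438 [INFO] a┃ 
┃2024-01-15 00:00:13.999 [INFO] w┃ 
┗━━━━━━━━━━━━━━━━━━━━━━━━━━━━━━━━┛ 


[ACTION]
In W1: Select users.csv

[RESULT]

                                   
                                   
┏━━━━━━━━━━━━━━━━━━━━━━━━━━━━━━━━┓ 
┃ TabContainer                   ┃ 
┠────────────────────────────────┨ 
┃ access.log │[users.csv]        ┃ 
┃────────────────────────────────┃ 
┃email,date,city,score,name      ┃ 
┃bob67@example.com,2024-06-04,Syd┃ 
┃jack45@example.com,2024-10-28,Be┃ 
┃bob90@example.com,2024-05-23,New┃ 
┃grace85@example.com,2024-03-14,M┃ 
┃ivy79@example.com,2024-09-08,Tok┃ 
┃bob99@example.com,2024-12-11,New┃ 
┃ivy53@example.com,2024-09-11,Par┃ 
┗━━━━━━━━━━━━━━━━━━━━━━━━━━━━━━━━┛ 


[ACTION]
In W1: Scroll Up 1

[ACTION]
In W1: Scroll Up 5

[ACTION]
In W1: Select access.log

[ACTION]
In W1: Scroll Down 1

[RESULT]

                                   
                                   
┏━━━━━━━━━━━━━━━━━━━━━━━━━━━━━━━━┓ 
┃ TabContainer                   ┃ 
┠────────────────────────────────┨ 
┃[access.log]│ users.csv         ┃ 
┃────────────────────────────────┃ 
┃2024-01-15 00:00:06.138 [INFO] h┃ 
┃2024-01-15 00:00:06.573 [INFO] c┃ 
┃2024-01-15 00:00:06.230 [INFO] c┃ 
┃2024-01-15 00:00:07.953 [DEBUG] ┃ 
┃2024-01-15 00:00:07.549 [INFO] a┃ 
┃2024-01-15 00:00:10.438 [INFO] a┃ 
┃2024-01-15 00:00:13.999 [INFO] w┃ 
┃                                ┃ 
┗━━━━━━━━━━━━━━━━━━━━━━━━━━━━━━━━┛ 


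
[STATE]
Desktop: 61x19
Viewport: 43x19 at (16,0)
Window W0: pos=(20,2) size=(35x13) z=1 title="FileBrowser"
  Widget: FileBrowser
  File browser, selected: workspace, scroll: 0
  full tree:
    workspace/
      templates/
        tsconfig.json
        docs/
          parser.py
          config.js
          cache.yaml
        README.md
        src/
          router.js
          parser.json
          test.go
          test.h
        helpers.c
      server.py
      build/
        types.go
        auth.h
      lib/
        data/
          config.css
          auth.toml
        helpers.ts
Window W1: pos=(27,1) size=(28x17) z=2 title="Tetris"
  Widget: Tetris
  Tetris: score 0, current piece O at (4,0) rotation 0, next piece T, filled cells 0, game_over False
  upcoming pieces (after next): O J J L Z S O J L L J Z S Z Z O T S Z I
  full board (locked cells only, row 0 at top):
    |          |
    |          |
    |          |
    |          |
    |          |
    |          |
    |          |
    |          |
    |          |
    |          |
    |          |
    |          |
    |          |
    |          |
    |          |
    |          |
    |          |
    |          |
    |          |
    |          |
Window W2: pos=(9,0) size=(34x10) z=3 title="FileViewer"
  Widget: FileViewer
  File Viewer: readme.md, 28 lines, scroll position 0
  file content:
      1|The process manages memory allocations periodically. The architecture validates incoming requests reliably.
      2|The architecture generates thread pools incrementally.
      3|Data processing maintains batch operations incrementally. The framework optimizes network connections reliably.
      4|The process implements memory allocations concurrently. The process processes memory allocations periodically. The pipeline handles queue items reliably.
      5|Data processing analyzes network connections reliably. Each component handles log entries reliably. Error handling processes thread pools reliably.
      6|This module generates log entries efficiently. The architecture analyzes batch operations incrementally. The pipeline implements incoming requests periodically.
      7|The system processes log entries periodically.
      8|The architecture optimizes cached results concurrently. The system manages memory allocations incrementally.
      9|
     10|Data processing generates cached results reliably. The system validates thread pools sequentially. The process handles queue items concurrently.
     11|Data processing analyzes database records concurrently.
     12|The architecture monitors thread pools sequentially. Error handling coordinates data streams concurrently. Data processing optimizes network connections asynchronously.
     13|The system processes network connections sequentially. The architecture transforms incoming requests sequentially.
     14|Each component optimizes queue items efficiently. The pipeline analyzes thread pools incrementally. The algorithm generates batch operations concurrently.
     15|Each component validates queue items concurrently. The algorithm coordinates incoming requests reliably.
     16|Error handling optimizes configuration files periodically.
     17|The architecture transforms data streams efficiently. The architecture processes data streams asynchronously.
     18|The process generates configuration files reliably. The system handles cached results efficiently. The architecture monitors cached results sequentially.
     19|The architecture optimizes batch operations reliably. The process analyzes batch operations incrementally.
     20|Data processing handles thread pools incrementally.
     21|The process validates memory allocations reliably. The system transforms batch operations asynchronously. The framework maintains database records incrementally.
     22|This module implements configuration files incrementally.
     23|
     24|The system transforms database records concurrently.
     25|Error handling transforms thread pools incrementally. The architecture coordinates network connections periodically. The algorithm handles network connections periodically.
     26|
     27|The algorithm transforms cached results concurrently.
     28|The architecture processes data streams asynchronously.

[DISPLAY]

━━━━━━━━━━━━━━━━━━━━━━━━━━┓                
iewer                     ┃━━━━━━━━━━━┓    
──────────────────────────┨           ┃    
ocess manages memory allo▲┃───────────┨    
chitecture generates thre█┃:          ┃    
rocessing maintains batch░┃           ┃    
ocess implements memory a░┃           ┃    
rocessing analyzes networ░┃           ┃    
odule generates log entri▼┃           ┃    
━━━━━━━━━━━━━━━━━━━━━━━━━━┛           ┃    
    ┃      ┃          │Score:         ┃    
    ┃      ┃          │0              ┃    
    ┃      ┃          │               ┃    
    ┃      ┃          │               ┃    
    ┗━━━━━━┃          │               ┃    
           ┃          │               ┃    
           ┃          │               ┃    
           ┗━━━━━━━━━━━━━━━━━━━━━━━━━━┛    
                                           


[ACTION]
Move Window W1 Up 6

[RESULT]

━━━━━━━━━━━━━━━━━━━━━━━━━━┓━━━━━━━━━━━┓    
iewer                     ┃           ┃    
──────────────────────────┨───────────┨    
ocess manages memory allo▲┃:          ┃    
chitecture generates thre█┃           ┃    
rocessing maintains batch░┃           ┃    
ocess implements memory a░┃           ┃    
rocessing analyzes networ░┃           ┃    
odule generates log entri▼┃           ┃    
━━━━━━━━━━━━━━━━━━━━━━━━━━┛e:         ┃    
    ┃      ┃          │0              ┃    
    ┃      ┃          │               ┃    
    ┃      ┃          │               ┃    
    ┃      ┃          │               ┃    
    ┗━━━━━━┃          │               ┃    
           ┃          │               ┃    
           ┗━━━━━━━━━━━━━━━━━━━━━━━━━━┛    
                                           
                                           


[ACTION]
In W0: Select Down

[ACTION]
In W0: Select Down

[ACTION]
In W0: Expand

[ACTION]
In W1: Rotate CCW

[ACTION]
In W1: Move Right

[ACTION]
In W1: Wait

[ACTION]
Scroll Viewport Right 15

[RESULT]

━━━━━━━━━━━━━━━━━━━━━━━━┓━━━━━━━━━━━┓      
wer                     ┃           ┃      
────────────────────────┨───────────┨      
ess manages memory allo▲┃:          ┃      
itecture generates thre█┃           ┃      
cessing maintains batch░┃           ┃      
ess implements memory a░┃           ┃      
cessing analyzes networ░┃           ┃      
ule generates log entri▼┃           ┃      
━━━━━━━━━━━━━━━━━━━━━━━━┛e:         ┃      
  ┃      ┃          │0              ┃      
  ┃      ┃          │               ┃      
  ┃      ┃          │               ┃      
  ┃      ┃          │               ┃      
  ┗━━━━━━┃          │               ┃      
         ┃          │               ┃      
         ┗━━━━━━━━━━━━━━━━━━━━━━━━━━┛      
                                           
                                           


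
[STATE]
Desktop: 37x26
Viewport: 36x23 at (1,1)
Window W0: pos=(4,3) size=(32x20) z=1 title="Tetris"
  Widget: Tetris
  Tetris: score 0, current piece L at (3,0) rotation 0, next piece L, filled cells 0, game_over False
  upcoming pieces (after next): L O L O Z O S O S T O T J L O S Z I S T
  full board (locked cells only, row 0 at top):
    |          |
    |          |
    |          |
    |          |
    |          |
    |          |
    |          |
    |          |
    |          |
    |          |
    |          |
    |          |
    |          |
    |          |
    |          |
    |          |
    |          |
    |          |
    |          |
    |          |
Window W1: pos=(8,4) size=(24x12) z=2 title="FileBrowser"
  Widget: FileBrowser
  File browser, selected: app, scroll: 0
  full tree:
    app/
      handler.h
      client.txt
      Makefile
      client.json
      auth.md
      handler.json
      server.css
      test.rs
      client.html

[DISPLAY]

                                    
                                    
   ┏━━━━━━━━━━━━━━━━━━━━━━━━━━━━━━┓ 
   ┃ Te┏━━━━━━━━━━━━━━━━━━━━━━┓   ┃ 
   ┠───┃ FileBrowser          ┃───┨ 
   ┃   ┠──────────────────────┨   ┃ 
   ┃   ┃> [-] app/            ┃   ┃ 
   ┃   ┃    handler.h         ┃   ┃ 
   ┃   ┃    client.txt        ┃   ┃ 
   ┃   ┃    Makefile          ┃   ┃ 
   ┃   ┃    client.json       ┃   ┃ 
   ┃   ┃    auth.md           ┃   ┃ 
   ┃   ┃    handler.json      ┃   ┃ 
   ┃   ┃    server.css        ┃   ┃ 
   ┃   ┗━━━━━━━━━━━━━━━━━━━━━━┛   ┃ 
   ┃          │                   ┃ 
   ┃          │                   ┃ 
   ┃          │                   ┃ 
   ┃          │                   ┃ 
   ┃          │                   ┃ 
   ┃          │                   ┃ 
   ┗━━━━━━━━━━━━━━━━━━━━━━━━━━━━━━┛ 
                                    


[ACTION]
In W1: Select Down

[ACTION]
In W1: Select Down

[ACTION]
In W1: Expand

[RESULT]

                                    
                                    
   ┏━━━━━━━━━━━━━━━━━━━━━━━━━━━━━━┓ 
   ┃ Te┏━━━━━━━━━━━━━━━━━━━━━━┓   ┃ 
   ┠───┃ FileBrowser          ┃───┨ 
   ┃   ┠──────────────────────┨   ┃ 
   ┃   ┃  [-] app/            ┃   ┃ 
   ┃   ┃    handler.h         ┃   ┃ 
   ┃   ┃  > client.txt        ┃   ┃ 
   ┃   ┃    Makefile          ┃   ┃ 
   ┃   ┃    client.json       ┃   ┃ 
   ┃   ┃    auth.md           ┃   ┃ 
   ┃   ┃    handler.json      ┃   ┃ 
   ┃   ┃    server.css        ┃   ┃ 
   ┃   ┗━━━━━━━━━━━━━━━━━━━━━━┛   ┃ 
   ┃          │                   ┃ 
   ┃          │                   ┃ 
   ┃          │                   ┃ 
   ┃          │                   ┃ 
   ┃          │                   ┃ 
   ┃          │                   ┃ 
   ┗━━━━━━━━━━━━━━━━━━━━━━━━━━━━━━┛ 
                                    
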